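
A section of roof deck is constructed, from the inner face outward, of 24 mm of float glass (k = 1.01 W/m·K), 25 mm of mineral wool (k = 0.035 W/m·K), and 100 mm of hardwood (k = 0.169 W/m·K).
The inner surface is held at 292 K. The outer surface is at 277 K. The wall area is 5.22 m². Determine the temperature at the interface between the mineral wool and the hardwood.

T ≈ 284 K

Treating each layer as a thermal resistance in series:
R_float glass = L/(kA) = 0.024/(1.01×5.22) = 0.004552 K/W
R_mineral wool = L/(kA) = 0.025/(0.035×5.22) = 0.1368 K/W
R_hardwood = L/(kA) = 0.1/(0.169×5.22) = 0.1134 K/W
R_total = 0.2547 K/W;  Q = ΔT/R_total = 15/0.2547 = 58.88 W
T_interface = T_inner − Q·ΣR(inner→interface) = 292 − 58.9×0.1414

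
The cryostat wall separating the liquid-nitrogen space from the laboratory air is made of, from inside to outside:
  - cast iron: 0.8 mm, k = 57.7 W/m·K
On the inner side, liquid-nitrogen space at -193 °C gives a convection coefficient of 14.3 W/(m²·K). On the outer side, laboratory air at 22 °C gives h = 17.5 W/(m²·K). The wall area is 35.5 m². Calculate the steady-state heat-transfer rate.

Series thermal resistances:
R_inner film = 1/(h_i·A) = 1/(14.3×35.5) = 0.00197 K/W
R_cast iron = L/(kA) = 0.0008/(57.7×35.5) = 3.906×10^-7 K/W
R_outer film = 1/(h_o·A) = 1/(17.5×35.5) = 0.00161 K/W
R_total = 0.00358 K/W
Q = ΔT / R_total = 215 / 0.00358

Q ≈ 60100 W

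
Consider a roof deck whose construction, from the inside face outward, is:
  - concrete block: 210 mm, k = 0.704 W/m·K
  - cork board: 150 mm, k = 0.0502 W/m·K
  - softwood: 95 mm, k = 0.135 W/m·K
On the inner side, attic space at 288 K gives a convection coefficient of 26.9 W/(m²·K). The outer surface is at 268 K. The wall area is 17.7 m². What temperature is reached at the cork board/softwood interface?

T ≈ 271 K

Model the wall as resistances in series:
R_inner film = 1/(h_i·A) = 1/(26.9×17.7) = 0.0021 K/W
R_concrete block = L/(kA) = 0.21/(0.704×17.7) = 0.01685 K/W
R_cork board = L/(kA) = 0.15/(0.0502×17.7) = 0.1688 K/W
R_softwood = L/(kA) = 0.095/(0.135×17.7) = 0.03976 K/W
R_total = 0.2275 K/W;  Q = ΔT/R_total = 20/0.2275 = 87.9 W
T_interface = T_inner − Q·ΣR(inner→interface) = 288 − 87.9×0.1878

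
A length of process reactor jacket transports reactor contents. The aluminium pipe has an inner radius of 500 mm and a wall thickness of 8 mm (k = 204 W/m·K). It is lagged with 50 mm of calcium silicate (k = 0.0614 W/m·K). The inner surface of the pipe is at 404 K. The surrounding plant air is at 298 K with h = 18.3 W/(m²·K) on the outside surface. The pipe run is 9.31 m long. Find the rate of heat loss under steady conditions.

For a radial system each layer contributes R = ln(r_out/r_in)/(2πkL); films add R = 1/(hA).
R_aluminium pipe wall = ln(508/500)/(2π×204×9.31) = 1.33×10^-6 K/W
R_calcium silicate = ln(558/508)/(2π×0.0614×9.31) = 0.02614 K/W
R_outer film = 1/(h_o·2πr_oL) = 1/(18.3×2π×0.558×9.31) = 0.001674 K/W
R_total = 0.02781 K/W
Q = ΔT/R_total = 106/0.02781

Q ≈ 3810 W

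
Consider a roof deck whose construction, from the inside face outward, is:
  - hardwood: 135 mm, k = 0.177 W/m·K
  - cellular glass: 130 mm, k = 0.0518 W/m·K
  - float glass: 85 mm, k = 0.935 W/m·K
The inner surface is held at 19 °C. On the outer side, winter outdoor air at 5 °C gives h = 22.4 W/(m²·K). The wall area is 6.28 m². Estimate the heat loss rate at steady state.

Q ≈ 25.8 W

Thermal resistances in series:
R_hardwood = L/(kA) = 0.135/(0.177×6.28) = 0.1215 K/W
R_cellular glass = L/(kA) = 0.13/(0.0518×6.28) = 0.3996 K/W
R_float glass = L/(kA) = 0.085/(0.935×6.28) = 0.01448 K/W
R_outer film = 1/(h_o·A) = 1/(22.4×6.28) = 0.007109 K/W
R_total = 0.5427 K/W
Q = ΔT / R_total = 14 / 0.5427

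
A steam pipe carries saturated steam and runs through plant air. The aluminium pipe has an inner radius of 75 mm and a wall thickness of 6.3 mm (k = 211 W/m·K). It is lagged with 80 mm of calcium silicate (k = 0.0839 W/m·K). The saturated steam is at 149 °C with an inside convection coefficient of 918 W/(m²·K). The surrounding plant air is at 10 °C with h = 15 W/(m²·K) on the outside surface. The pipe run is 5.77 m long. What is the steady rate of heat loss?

Q ≈ 586 W

Radial resistances (cylindrical: R_cond = ln(r_o/r_i)/(2πkL), R_conv = 1/(h·2πrL)):
R_inner film = 1/(h_i·2πr₁L) = 1/(918×2π×0.075×5.77) = 4.006×10^-4 K/W
R_aluminium pipe wall = ln(81.3/75)/(2π×211×5.77) = 1.054×10^-5 K/W
R_calcium silicate = ln(161.3/81.3)/(2π×0.0839×5.77) = 0.2252 K/W
R_outer film = 1/(h_o·2πr_oL) = 1/(15×2π×0.1613×5.77) = 0.0114 K/W
R_total = 0.2371 K/W
Q = ΔT/R_total = 139/0.2371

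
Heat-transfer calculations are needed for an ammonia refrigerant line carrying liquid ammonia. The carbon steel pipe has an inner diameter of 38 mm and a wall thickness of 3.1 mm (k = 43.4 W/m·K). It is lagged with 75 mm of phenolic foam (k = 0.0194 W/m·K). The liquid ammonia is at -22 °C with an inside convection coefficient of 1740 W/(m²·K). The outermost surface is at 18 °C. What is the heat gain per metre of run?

q′ ≈ 3.29 W/m

Treating each annulus and film as a series resistance:
R_inner film = 1/(h_i·2πr₁L) = 1/(1740×2π×0.019×1) = 0.004814 K/W
R_carbon steel pipe wall = ln(22.1/19)/(2π×43.4×1) = 5.543×10^-4 K/W
R_phenolic foam = ln(97.1/22.1)/(2π×0.0194×1) = 12.14 K/W
R_total = 12.15 K/W
Q = ΔT/R_total = 40/12.15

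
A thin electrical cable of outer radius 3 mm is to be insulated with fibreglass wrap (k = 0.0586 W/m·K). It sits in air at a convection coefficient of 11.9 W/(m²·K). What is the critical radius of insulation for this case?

For a cylinder r_cr = k/h = 0.0586/11.9
r_cr = 4.92 mm; since the bare radius (3 mm) is below r_cr, adding a thin layer of insulation will *increase* heat loss.

r_cr ≈ 4.92 mm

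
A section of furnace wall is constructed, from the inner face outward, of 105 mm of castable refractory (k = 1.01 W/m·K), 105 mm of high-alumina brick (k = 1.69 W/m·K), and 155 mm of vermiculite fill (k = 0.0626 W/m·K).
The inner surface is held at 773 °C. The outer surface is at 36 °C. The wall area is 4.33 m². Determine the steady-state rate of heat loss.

Using the resistance-network approach (series):
R_castable refractory = L/(kA) = 0.105/(1.01×4.33) = 0.02401 K/W
R_high-alumina brick = L/(kA) = 0.105/(1.69×4.33) = 0.01435 K/W
R_vermiculite fill = L/(kA) = 0.155/(0.0626×4.33) = 0.5718 K/W
R_total = 0.6102 K/W
Q = ΔT / R_total = 737 / 0.6102

Q ≈ 1210 W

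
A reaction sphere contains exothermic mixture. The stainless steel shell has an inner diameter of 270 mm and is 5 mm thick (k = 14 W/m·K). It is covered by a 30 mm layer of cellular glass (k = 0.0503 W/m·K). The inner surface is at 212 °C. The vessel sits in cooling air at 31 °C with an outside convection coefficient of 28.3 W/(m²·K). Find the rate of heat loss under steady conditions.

Radial (spherical) resistances in series:
R_stainless steel shell = (1/0.135 − 1/0.14)/(4π×14) = 0.001504 K/W
R_cellular glass = (1/0.14 − 1/0.17)/(4π×0.0503) = 1.994 K/W
R_outer film = 1/(h·4πr_o²) = 1/(28.3×4π×0.17²) = 0.0973 K/W
R_total = 2.093 K/W
Q = ΔT/R_total = 181/2.093

Q ≈ 86.5 W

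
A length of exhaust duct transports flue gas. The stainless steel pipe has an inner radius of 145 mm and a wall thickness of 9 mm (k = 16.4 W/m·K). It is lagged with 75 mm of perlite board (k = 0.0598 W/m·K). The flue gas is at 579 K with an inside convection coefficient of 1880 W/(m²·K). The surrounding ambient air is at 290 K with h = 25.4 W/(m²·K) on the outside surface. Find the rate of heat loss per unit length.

q′ ≈ 266 W/m

Treating each annulus and film as a series resistance:
R_inner film = 1/(h_i·2πr₁L) = 1/(1880×2π×0.145×1) = 5.838×10^-4 K/W
R_stainless steel pipe wall = ln(154/145)/(2π×16.4×1) = 5.844×10^-4 K/W
R_perlite board = ln(229/154)/(2π×0.0598×1) = 1.056 K/W
R_outer film = 1/(h_o·2πr_oL) = 1/(25.4×2π×0.229×1) = 0.02736 K/W
R_total = 1.085 K/W
Q = ΔT/R_total = 289/1.085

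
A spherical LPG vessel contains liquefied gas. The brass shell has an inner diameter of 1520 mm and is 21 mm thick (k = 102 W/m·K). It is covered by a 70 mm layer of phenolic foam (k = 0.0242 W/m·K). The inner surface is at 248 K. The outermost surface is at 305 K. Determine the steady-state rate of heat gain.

Radial (spherical) resistances in series:
R_brass shell = (1/0.76 − 1/0.781)/(4π×102) = 2.76×10^-5 K/W
R_phenolic foam = (1/0.781 − 1/0.851)/(4π×0.0242) = 0.3463 K/W
R_total = 0.3464 K/W
Q = ΔT/R_total = 57/0.3464

Q ≈ 165 W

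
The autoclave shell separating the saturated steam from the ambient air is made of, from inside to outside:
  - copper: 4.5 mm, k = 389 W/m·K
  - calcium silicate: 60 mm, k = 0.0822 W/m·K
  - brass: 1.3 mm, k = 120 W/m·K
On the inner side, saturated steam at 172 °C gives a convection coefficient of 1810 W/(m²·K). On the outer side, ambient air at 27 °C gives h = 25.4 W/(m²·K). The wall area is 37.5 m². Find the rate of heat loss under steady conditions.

Q ≈ 7060 W

Treating each layer as a thermal resistance in series:
R_inner film = 1/(h_i·A) = 1/(1810×37.5) = 1.473×10^-5 K/W
R_copper = L/(kA) = 0.0045/(389×37.5) = 3.085×10^-7 K/W
R_calcium silicate = L/(kA) = 0.06/(0.0822×37.5) = 0.01946 K/W
R_brass = L/(kA) = 0.0013/(120×37.5) = 2.889×10^-7 K/W
R_outer film = 1/(h_o·A) = 1/(25.4×37.5) = 0.00105 K/W
R_total = 0.02053 K/W
Q = ΔT / R_total = 145 / 0.02053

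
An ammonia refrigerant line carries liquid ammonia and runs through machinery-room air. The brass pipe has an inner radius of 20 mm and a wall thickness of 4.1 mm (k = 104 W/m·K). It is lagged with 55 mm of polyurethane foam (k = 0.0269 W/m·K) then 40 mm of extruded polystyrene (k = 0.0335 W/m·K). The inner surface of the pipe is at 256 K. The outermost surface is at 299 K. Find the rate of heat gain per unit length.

q′ ≈ 4.79 W/m

Radial resistances (cylindrical: R_cond = ln(r_o/r_i)/(2πkL), R_conv = 1/(h·2πrL)):
R_brass pipe wall = ln(24.1/20)/(2π×104×1) = 2.854×10^-4 K/W
R_polyurethane foam = ln(79.1/24.1)/(2π×0.0269×1) = 7.032 K/W
R_extruded polystyrene = ln(119.1/79.1)/(2π×0.0335×1) = 1.944 K/W
R_total = 8.976 K/W
Q = ΔT/R_total = 43/8.976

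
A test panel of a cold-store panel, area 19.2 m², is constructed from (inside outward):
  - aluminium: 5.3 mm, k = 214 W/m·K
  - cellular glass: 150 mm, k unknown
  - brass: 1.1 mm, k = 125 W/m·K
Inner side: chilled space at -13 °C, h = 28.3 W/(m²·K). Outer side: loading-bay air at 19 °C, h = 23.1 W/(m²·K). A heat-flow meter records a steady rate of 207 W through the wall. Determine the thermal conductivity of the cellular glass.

k ≈ 0.0519 W/(m·K)

Model the wall as resistances in series:
R_inner film = 1/(h_i·A) = 1/(28.3×19.2) = 0.00184 K/W
R_aluminium = L/(kA) = 0.0053/(214×19.2) = 1.29×10^-6 K/W
R_brass = L/(kA) = 0.0011/(125×19.2) = 4.583×10^-7 K/W
R_outer film = 1/(h_o·A) = 1/(23.1×19.2) = 0.002255 K/W
Sum of known resistances R_other = 0.004097 K/W
Total R = ΔT/Q = 32/207 = 0.1546 K/W
R_cellular glass = R_total − R_other = 0.1505 K/W
k = L/(R·A) = 0.15/(0.1505×19.2)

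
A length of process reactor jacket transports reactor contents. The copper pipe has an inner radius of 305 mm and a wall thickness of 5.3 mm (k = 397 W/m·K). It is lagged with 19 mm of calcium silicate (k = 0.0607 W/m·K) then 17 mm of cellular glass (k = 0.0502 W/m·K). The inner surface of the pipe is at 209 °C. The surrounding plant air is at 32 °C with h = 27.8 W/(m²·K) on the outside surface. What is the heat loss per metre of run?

q′ ≈ 533 W/m

For a radial system each layer contributes R = ln(r_out/r_in)/(2πkL); films add R = 1/(hA).
R_copper pipe wall = ln(310.3/305)/(2π×397×1) = 6.907×10^-6 K/W
R_calcium silicate = ln(329.3/310.3)/(2π×0.0607×1) = 0.1558 K/W
R_cellular glass = ln(346.3/329.3)/(2π×0.0502×1) = 0.1596 K/W
R_outer film = 1/(h_o·2πr_oL) = 1/(27.8×2π×0.3463×1) = 0.01653 K/W
R_total = 0.3319 K/W
Q = ΔT/R_total = 177/0.3319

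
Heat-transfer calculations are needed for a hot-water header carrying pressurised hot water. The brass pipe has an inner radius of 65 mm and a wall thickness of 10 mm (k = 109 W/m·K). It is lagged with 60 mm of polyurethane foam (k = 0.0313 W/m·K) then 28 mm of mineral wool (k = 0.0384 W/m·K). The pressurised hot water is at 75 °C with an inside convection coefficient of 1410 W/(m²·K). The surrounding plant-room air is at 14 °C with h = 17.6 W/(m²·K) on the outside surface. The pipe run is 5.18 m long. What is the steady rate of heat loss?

For a radial system each layer contributes R = ln(r_out/r_in)/(2πkL); films add R = 1/(hA).
R_inner film = 1/(h_i·2πr₁L) = 1/(1410×2π×0.065×5.18) = 3.352×10^-4 K/W
R_brass pipe wall = ln(75/65)/(2π×109×5.18) = 4.034×10^-5 K/W
R_polyurethane foam = ln(135/75)/(2π×0.0313×5.18) = 0.577 K/W
R_mineral wool = ln(163/135)/(2π×0.0384×5.18) = 0.1508 K/W
R_outer film = 1/(h_o·2πr_oL) = 1/(17.6×2π×0.163×5.18) = 0.01071 K/W
R_total = 0.7389 K/W
Q = ΔT/R_total = 61/0.7389

Q ≈ 82.6 W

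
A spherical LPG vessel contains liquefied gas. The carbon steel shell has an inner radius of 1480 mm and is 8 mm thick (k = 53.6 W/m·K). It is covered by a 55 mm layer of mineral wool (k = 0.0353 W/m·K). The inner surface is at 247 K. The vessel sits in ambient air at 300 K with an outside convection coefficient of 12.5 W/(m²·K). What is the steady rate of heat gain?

Each spherical layer contributes R = (1/r_i − 1/r_o)/(4πk):
R_carbon steel shell = (1/1.48 − 1/1.488)/(4π×53.6) = 5.393×10^-6 K/W
R_mineral wool = (1/1.488 − 1/1.543)/(4π×0.0353) = 0.054 K/W
R_outer film = 1/(h·4πr_o²) = 1/(12.5×4π×1.543²) = 0.002674 K/W
R_total = 0.05668 K/W
Q = ΔT/R_total = 53/0.05668

Q ≈ 935 W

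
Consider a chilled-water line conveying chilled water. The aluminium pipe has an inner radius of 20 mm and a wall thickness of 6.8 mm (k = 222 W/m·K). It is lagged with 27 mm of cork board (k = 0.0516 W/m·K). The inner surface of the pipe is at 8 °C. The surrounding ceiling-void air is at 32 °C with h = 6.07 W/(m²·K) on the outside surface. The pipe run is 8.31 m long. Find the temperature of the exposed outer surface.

Per-layer cylindrical resistances, series-summed:
R_aluminium pipe wall = ln(26.8/20)/(2π×222×8.31) = 2.525×10^-5 K/W
R_cork board = ln(53.8/26.8)/(2π×0.0516×8.31) = 0.2587 K/W
R_outer film = 1/(h_o·2πr_oL) = 1/(6.07×2π×0.0538×8.31) = 0.05865 K/W
R_total = 0.3173 K/W
Q = ΔT/R_total = 24/0.3173
Q = 75.6 W
T_interface = T_inner + Q·ΣR(inner→interface) = 8 + 75.6×0.2587

T ≈ 27.6 °C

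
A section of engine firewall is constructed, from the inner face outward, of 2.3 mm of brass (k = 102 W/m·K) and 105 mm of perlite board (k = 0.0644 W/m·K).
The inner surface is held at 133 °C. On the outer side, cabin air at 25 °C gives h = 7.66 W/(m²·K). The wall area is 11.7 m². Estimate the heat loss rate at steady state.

Treating each layer as a thermal resistance in series:
R_brass = L/(kA) = 0.0023/(102×11.7) = 1.927×10^-6 K/W
R_perlite board = L/(kA) = 0.105/(0.0644×11.7) = 0.1394 K/W
R_outer film = 1/(h_o·A) = 1/(7.66×11.7) = 0.01116 K/W
R_total = 0.1505 K/W
Q = ΔT / R_total = 108 / 0.1505

Q ≈ 718 W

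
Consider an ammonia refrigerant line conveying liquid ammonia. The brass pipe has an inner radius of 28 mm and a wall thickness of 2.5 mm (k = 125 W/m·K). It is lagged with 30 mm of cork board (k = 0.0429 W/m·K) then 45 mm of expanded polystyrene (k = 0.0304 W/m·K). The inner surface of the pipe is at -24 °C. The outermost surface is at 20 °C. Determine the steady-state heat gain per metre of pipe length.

Treating each annulus and film as a series resistance:
R_brass pipe wall = ln(30.5/28)/(2π×125×1) = 1.089×10^-4 K/W
R_cork board = ln(60.5/30.5)/(2π×0.0429×1) = 2.541 K/W
R_expanded polystyrene = ln(105.5/60.5)/(2π×0.0304×1) = 2.911 K/W
R_total = 5.452 K/W
Q = ΔT/R_total = 44/5.452

q′ ≈ 8.07 W/m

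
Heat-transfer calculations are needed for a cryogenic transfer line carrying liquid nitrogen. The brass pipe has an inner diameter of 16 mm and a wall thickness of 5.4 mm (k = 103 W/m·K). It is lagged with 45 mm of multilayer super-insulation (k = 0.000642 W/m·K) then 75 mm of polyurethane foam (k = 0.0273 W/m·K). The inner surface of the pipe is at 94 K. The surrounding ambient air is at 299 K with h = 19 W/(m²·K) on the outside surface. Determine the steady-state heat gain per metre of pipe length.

q′ ≈ 0.554 W/m

Radial resistances (cylindrical: R_cond = ln(r_o/r_i)/(2πkL), R_conv = 1/(h·2πrL)):
R_brass pipe wall = ln(13.4/8)/(2π×103×1) = 7.97×10^-4 K/W
R_multilayer super-insulation = ln(58.4/13.4)/(2π×0.000642×1) = 364.9 K/W
R_polyurethane foam = ln(133.4/58.4)/(2π×0.0273×1) = 4.816 K/W
R_outer film = 1/(h_o·2πr_oL) = 1/(19×2π×0.1334×1) = 0.06279 K/W
R_total = 369.8 K/W
Q = ΔT/R_total = 205/369.8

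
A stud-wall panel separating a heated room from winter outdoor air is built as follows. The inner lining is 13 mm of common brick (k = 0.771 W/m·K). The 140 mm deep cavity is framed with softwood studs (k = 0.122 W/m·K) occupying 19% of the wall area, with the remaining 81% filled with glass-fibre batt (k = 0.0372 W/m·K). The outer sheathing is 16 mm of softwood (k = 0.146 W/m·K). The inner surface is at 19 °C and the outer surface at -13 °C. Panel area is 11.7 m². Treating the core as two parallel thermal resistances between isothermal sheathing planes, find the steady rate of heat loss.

Q ≈ 136 W

Sheathing layers in series; stud and cavity paths in parallel between them.
R_inner = 0.013/(0.771×11.7) = 0.001441 K/W
R_stud  = 0.14/(0.122×0.19×11.7) = 0.5162 K/W
R_cav   = 0.14/(0.0372×0.81×11.7) = 0.3971 K/W
1/R_core = 1/R_stud + 1/R_cav → R_core = 0.2244 K/W
R_outer = 0.016/(0.146×11.7) = 0.009367 K/W
R_total = 0.2353 K/W
Q = ΔT/R_total = 32/0.2353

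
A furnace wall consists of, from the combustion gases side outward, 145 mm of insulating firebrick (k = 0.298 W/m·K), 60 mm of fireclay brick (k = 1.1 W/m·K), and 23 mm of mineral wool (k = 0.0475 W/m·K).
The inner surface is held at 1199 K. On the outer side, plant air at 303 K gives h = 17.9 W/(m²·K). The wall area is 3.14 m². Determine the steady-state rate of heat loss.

Q ≈ 2600 W

Using the resistance-network approach (series):
R_insulating firebrick = L/(kA) = 0.145/(0.298×3.14) = 0.155 K/W
R_fireclay brick = L/(kA) = 0.06/(1.1×3.14) = 0.01737 K/W
R_mineral wool = L/(kA) = 0.023/(0.0475×3.14) = 0.1542 K/W
R_outer film = 1/(h_o·A) = 1/(17.9×3.14) = 0.01779 K/W
R_total = 0.3443 K/W
Q = ΔT / R_total = 896 / 0.3443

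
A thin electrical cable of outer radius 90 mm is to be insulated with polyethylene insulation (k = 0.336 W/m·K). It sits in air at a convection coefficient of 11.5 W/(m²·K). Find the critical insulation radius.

For a cylinder r_cr = k/h = 0.336/11.5
r_cr = 29.2 mm; since the bare radius (90 mm) is above r_cr, any added insulation will reduce heat loss.

r_cr ≈ 29.2 mm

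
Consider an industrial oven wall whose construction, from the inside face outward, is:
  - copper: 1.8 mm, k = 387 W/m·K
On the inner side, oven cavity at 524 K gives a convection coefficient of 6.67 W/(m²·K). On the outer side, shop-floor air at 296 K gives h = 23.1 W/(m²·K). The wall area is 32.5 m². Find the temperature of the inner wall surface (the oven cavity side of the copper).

T ≈ 347 K

Treating each layer as a thermal resistance in series:
R_inner film = 1/(h_i·A) = 1/(6.67×32.5) = 0.004613 K/W
R_copper = L/(kA) = 0.0018/(387×32.5) = 1.431×10^-7 K/W
R_outer film = 1/(h_o·A) = 1/(23.1×32.5) = 0.001332 K/W
R_total = 0.005945 K/W;  Q = ΔT/R_total = 228/0.005945 = 38350 W
T_interface = T_inner − Q·ΣR(inner→interface) = 524 − 38400×0.004613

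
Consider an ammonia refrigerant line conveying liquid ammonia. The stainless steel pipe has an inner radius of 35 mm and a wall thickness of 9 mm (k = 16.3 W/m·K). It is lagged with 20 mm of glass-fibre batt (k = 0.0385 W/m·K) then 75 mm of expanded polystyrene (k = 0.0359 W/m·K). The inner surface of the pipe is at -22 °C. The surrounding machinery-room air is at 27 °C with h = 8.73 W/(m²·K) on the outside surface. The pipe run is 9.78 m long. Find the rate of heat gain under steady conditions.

Q ≈ 93.6 W

Radial resistances (cylindrical: R_cond = ln(r_o/r_i)/(2πkL), R_conv = 1/(h·2πrL)):
R_stainless steel pipe wall = ln(44/35)/(2π×16.3×9.78) = 2.285×10^-4 K/W
R_glass-fibre batt = ln(64/44)/(2π×0.0385×9.78) = 0.1584 K/W
R_expanded polystyrene = ln(139/64)/(2π×0.0359×9.78) = 0.3516 K/W
R_outer film = 1/(h_o·2πr_oL) = 1/(8.73×2π×0.139×9.78) = 0.01341 K/W
R_total = 0.5236 K/W
Q = ΔT/R_total = 49/0.5236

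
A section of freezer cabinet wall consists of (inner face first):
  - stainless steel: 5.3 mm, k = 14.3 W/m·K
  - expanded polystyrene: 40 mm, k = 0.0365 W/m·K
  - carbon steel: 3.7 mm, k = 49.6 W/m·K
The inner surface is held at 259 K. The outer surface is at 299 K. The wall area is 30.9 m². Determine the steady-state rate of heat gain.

Thermal resistances in series:
R_stainless steel = L/(kA) = 0.0053/(14.3×30.9) = 1.199×10^-5 K/W
R_expanded polystyrene = L/(kA) = 0.04/(0.0365×30.9) = 0.03547 K/W
R_carbon steel = L/(kA) = 0.0037/(49.6×30.9) = 2.414×10^-6 K/W
R_total = 0.03548 K/W
Q = ΔT / R_total = 40 / 0.03548

Q ≈ 1130 W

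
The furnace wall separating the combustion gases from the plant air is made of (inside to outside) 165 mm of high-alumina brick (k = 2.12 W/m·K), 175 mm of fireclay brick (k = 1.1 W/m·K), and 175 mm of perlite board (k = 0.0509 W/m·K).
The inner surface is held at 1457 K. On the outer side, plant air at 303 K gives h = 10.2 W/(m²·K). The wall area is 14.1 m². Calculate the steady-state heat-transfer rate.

Q ≈ 4310 W

Series thermal resistances:
R_high-alumina brick = L/(kA) = 0.165/(2.12×14.1) = 0.00552 K/W
R_fireclay brick = L/(kA) = 0.175/(1.1×14.1) = 0.01128 K/W
R_perlite board = L/(kA) = 0.175/(0.0509×14.1) = 0.2438 K/W
R_outer film = 1/(h_o·A) = 1/(10.2×14.1) = 0.006953 K/W
R_total = 0.2676 K/W
Q = ΔT / R_total = 1154 / 0.2676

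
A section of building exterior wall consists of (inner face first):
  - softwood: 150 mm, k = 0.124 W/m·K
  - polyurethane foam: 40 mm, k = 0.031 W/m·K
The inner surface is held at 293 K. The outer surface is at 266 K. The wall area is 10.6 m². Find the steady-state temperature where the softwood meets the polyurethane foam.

T ≈ 280 K

Using the resistance-network approach (series):
R_softwood = L/(kA) = 0.15/(0.124×10.6) = 0.1141 K/W
R_polyurethane foam = L/(kA) = 0.04/(0.031×10.6) = 0.1217 K/W
R_total = 0.2358 K/W;  Q = ΔT/R_total = 27/0.2358 = 114.5 W
T_interface = T_inner − Q·ΣR(inner→interface) = 293 − 114×0.1141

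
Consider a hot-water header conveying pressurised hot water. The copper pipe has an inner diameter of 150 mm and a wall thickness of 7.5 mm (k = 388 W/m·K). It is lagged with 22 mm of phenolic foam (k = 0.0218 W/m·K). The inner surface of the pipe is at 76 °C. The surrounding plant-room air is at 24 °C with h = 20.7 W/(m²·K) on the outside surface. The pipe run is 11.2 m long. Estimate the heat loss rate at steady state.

Q ≈ 324 W

For a radial system each layer contributes R = ln(r_out/r_in)/(2πkL); films add R = 1/(hA).
R_copper pipe wall = ln(82.5/75)/(2π×388×11.2) = 3.491×10^-6 K/W
R_phenolic foam = ln(104.5/82.5)/(2π×0.0218×11.2) = 0.1541 K/W
R_outer film = 1/(h_o·2πr_oL) = 1/(20.7×2π×0.1045×11.2) = 0.006569 K/W
R_total = 0.1607 K/W
Q = ΔT/R_total = 52/0.1607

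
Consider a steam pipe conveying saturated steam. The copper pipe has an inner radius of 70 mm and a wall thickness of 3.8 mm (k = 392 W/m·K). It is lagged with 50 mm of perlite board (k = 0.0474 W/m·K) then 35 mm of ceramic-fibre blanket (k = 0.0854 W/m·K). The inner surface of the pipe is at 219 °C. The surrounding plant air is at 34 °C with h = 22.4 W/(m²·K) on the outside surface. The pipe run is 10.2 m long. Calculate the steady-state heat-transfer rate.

Q ≈ 840 W

For a radial system each layer contributes R = ln(r_out/r_in)/(2πkL); films add R = 1/(hA).
R_copper pipe wall = ln(73.8/70)/(2π×392×10.2) = 2.104×10^-6 K/W
R_perlite board = ln(123.8/73.8)/(2π×0.0474×10.2) = 0.1703 K/W
R_ceramic-fibre blanket = ln(158.8/123.8)/(2π×0.0854×10.2) = 0.04549 K/W
R_outer film = 1/(h_o·2πr_oL) = 1/(22.4×2π×0.1588×10.2) = 0.004387 K/W
R_total = 0.2202 K/W
Q = ΔT/R_total = 185/0.2202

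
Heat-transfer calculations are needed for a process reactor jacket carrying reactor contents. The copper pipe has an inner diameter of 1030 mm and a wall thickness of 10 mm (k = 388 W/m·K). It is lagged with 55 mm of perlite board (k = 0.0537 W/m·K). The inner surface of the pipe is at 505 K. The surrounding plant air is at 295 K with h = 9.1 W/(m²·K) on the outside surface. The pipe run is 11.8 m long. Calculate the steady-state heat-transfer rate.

Q ≈ 7610 W

For a radial system each layer contributes R = ln(r_out/r_in)/(2πkL); films add R = 1/(hA).
R_copper pipe wall = ln(525/515)/(2π×388×11.8) = 6.685×10^-7 K/W
R_perlite board = ln(580/525)/(2π×0.0537×11.8) = 0.02502 K/W
R_outer film = 1/(h_o·2πr_oL) = 1/(9.1×2π×0.58×11.8) = 0.002555 K/W
R_total = 0.02758 K/W
Q = ΔT/R_total = 210/0.02758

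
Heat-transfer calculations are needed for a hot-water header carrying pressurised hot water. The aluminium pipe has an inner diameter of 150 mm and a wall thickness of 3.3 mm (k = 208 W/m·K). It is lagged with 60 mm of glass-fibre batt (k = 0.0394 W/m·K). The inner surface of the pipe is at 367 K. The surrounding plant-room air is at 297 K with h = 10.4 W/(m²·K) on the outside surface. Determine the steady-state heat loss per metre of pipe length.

Per-layer cylindrical resistances, series-summed:
R_aluminium pipe wall = ln(78.3/75)/(2π×208×1) = 3.295×10^-5 K/W
R_glass-fibre batt = ln(138.3/78.3)/(2π×0.0394×1) = 2.298 K/W
R_outer film = 1/(h_o·2πr_oL) = 1/(10.4×2π×0.1383×1) = 0.1107 K/W
R_total = 2.409 K/W
Q = ΔT/R_total = 70/2.409

q′ ≈ 29.1 W/m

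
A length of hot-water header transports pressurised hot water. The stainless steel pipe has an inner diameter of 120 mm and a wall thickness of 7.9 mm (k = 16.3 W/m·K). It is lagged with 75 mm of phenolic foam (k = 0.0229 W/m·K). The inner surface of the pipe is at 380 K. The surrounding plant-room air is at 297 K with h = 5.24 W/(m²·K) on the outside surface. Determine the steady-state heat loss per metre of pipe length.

Radial resistances (cylindrical: R_cond = ln(r_o/r_i)/(2πkL), R_conv = 1/(h·2πrL)):
R_stainless steel pipe wall = ln(67.9/60)/(2π×16.3×1) = 0.001208 K/W
R_phenolic foam = ln(142.9/67.9)/(2π×0.0229×1) = 5.172 K/W
R_outer film = 1/(h_o·2πr_oL) = 1/(5.24×2π×0.1429×1) = 0.2125 K/W
R_total = 5.385 K/W
Q = ΔT/R_total = 83/5.385

q′ ≈ 15.4 W/m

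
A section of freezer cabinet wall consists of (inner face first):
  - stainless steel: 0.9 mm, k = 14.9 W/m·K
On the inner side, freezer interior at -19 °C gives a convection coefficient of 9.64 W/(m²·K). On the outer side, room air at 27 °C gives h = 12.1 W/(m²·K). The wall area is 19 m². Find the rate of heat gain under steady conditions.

Q ≈ 4690 W

Series thermal resistances:
R_inner film = 1/(h_i·A) = 1/(9.64×19) = 0.00546 K/W
R_stainless steel = L/(kA) = 0.0009/(14.9×19) = 3.179×10^-6 K/W
R_outer film = 1/(h_o·A) = 1/(12.1×19) = 0.00435 K/W
R_total = 0.009813 K/W
Q = ΔT / R_total = 46 / 0.009813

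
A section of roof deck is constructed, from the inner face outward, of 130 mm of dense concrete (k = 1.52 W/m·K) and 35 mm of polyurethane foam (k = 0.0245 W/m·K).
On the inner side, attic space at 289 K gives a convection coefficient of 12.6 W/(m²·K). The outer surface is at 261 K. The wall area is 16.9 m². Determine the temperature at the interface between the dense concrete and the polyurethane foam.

Model the wall as resistances in series:
R_inner film = 1/(h_i·A) = 1/(12.6×16.9) = 0.004696 K/W
R_dense concrete = L/(kA) = 0.13/(1.52×16.9) = 0.005061 K/W
R_polyurethane foam = L/(kA) = 0.035/(0.0245×16.9) = 0.08453 K/W
R_total = 0.09429 K/W;  Q = ΔT/R_total = 28/0.09429 = 297 W
T_interface = T_inner − Q·ΣR(inner→interface) = 289 − 297×0.009757

T ≈ 286 K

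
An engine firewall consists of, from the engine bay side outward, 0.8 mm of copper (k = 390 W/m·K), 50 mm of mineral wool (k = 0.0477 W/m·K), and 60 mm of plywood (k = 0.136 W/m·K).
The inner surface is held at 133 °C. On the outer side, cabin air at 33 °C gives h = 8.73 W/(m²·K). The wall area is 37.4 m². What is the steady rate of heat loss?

Q ≈ 2330 W

Thermal resistances in series:
R_copper = L/(kA) = 0.0008/(390×37.4) = 5.485×10^-8 K/W
R_mineral wool = L/(kA) = 0.05/(0.0477×37.4) = 0.02803 K/W
R_plywood = L/(kA) = 0.06/(0.136×37.4) = 0.0118 K/W
R_outer film = 1/(h_o·A) = 1/(8.73×37.4) = 0.003063 K/W
R_total = 0.04289 K/W
Q = ΔT / R_total = 100 / 0.04289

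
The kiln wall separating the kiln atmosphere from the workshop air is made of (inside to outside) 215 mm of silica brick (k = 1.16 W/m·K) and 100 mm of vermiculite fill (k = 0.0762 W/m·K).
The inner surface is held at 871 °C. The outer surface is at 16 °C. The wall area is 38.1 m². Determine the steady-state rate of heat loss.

Q ≈ 21800 W

Thermal resistances in series:
R_silica brick = L/(kA) = 0.215/(1.16×38.1) = 0.004865 K/W
R_vermiculite fill = L/(kA) = 0.1/(0.0762×38.1) = 0.03444 K/W
R_total = 0.03931 K/W
Q = ΔT / R_total = 855 / 0.03931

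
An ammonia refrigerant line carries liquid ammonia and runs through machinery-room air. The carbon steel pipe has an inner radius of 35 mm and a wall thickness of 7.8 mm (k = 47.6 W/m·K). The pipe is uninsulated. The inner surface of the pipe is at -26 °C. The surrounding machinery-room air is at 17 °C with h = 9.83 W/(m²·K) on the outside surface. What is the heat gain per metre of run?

Per-layer cylindrical resistances, series-summed:
R_carbon steel pipe wall = ln(42.8/35)/(2π×47.6×1) = 6.727×10^-4 K/W
R_outer film = 1/(h_o·2πr_oL) = 1/(9.83×2π×0.0428×1) = 0.3783 K/W
R_total = 0.379 K/W
Q = ΔT/R_total = 43/0.379

q′ ≈ 113 W/m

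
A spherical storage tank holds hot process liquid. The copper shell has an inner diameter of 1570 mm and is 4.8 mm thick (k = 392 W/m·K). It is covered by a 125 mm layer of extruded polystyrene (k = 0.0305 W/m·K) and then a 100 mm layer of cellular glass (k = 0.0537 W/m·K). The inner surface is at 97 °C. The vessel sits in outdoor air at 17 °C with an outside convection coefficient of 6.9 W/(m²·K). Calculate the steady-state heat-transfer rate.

Q ≈ 129 W

Each spherical layer contributes R = (1/r_i − 1/r_o)/(4πk):
R_copper shell = (1/0.785 − 1/0.7898)/(4π×392) = 1.572×10^-6 K/W
R_extruded polystyrene = (1/0.7898 − 1/0.9148)/(4π×0.0305) = 0.4514 K/W
R_cellular glass = (1/0.9148 − 1/1.0148)/(4π×0.0537) = 0.1596 K/W
R_outer film = 1/(h·4πr_o²) = 1/(6.9×4π×1.0148²) = 0.0112 K/W
R_total = 0.6222 K/W
Q = ΔT/R_total = 80/0.6222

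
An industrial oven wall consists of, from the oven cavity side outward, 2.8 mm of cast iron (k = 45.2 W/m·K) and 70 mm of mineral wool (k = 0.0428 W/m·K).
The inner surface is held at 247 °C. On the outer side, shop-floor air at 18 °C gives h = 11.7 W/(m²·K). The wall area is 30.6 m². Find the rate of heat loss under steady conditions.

Q ≈ 4070 W

Model the wall as resistances in series:
R_cast iron = L/(kA) = 0.0028/(45.2×30.6) = 2.024×10^-6 K/W
R_mineral wool = L/(kA) = 0.07/(0.0428×30.6) = 0.05345 K/W
R_outer film = 1/(h_o·A) = 1/(11.7×30.6) = 0.002793 K/W
R_total = 0.05624 K/W
Q = ΔT / R_total = 229 / 0.05624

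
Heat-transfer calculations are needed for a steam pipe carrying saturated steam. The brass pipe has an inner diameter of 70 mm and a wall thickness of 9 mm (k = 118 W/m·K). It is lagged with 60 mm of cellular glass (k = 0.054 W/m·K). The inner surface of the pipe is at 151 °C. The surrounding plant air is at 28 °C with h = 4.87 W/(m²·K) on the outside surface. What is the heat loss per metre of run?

Treating each annulus and film as a series resistance:
R_brass pipe wall = ln(44/35)/(2π×118×1) = 3.087×10^-4 K/W
R_cellular glass = ln(104/44)/(2π×0.054×1) = 2.535 K/W
R_outer film = 1/(h_o·2πr_oL) = 1/(4.87×2π×0.104×1) = 0.3142 K/W
R_total = 2.85 K/W
Q = ΔT/R_total = 123/2.85

q′ ≈ 43.2 W/m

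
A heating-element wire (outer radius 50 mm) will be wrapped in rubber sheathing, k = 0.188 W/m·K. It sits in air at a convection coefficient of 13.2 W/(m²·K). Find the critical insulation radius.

r_cr ≈ 14.2 mm

For a cylinder r_cr = k/h = 0.188/13.2
r_cr = 14.2 mm; since the bare radius (50 mm) is above r_cr, any added insulation will reduce heat loss.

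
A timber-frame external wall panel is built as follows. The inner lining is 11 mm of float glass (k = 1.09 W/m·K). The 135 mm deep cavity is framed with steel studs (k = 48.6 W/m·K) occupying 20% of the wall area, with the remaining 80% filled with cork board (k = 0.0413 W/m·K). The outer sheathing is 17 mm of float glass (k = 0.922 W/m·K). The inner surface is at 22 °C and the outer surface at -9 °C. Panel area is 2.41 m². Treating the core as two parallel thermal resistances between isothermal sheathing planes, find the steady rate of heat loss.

Q ≈ 1760 W

Sheathing layers in series; stud and cavity paths in parallel between them.
R_inner = 0.011/(1.09×2.41) = 0.004187 K/W
R_stud  = 0.135/(48.6×0.2×2.41) = 0.005763 K/W
R_cav   = 0.135/(0.0413×0.8×2.41) = 1.695 K/W
1/R_core = 1/R_stud + 1/R_cav → R_core = 0.005744 K/W
R_outer = 0.017/(0.922×2.41) = 0.007651 K/W
R_total = 0.01758 K/W
Q = ΔT/R_total = 31/0.01758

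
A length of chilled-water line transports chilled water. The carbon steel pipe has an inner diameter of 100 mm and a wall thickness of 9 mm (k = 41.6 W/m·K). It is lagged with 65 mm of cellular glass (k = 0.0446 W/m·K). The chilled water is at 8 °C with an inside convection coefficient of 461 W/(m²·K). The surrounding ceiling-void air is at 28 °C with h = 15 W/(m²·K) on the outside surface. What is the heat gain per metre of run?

Per-layer cylindrical resistances, series-summed:
R_inner film = 1/(h_i·2πr₁L) = 1/(461×2π×0.05×1) = 0.006905 K/W
R_carbon steel pipe wall = ln(59/50)/(2π×41.6×1) = 6.332×10^-4 K/W
R_cellular glass = ln(124/59)/(2π×0.0446×1) = 2.65 K/W
R_outer film = 1/(h_o·2πr_oL) = 1/(15×2π×0.124×1) = 0.08557 K/W
R_total = 2.744 K/W
Q = ΔT/R_total = 20/2.744

q′ ≈ 7.29 W/m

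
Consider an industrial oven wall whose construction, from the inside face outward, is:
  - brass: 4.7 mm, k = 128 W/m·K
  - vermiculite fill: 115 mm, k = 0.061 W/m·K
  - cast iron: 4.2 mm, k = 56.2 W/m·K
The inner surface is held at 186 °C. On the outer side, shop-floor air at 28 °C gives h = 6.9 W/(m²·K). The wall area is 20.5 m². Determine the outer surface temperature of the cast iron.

Using the resistance-network approach (series):
R_brass = L/(kA) = 0.0047/(128×20.5) = 1.791×10^-6 K/W
R_vermiculite fill = L/(kA) = 0.115/(0.061×20.5) = 0.09196 K/W
R_cast iron = L/(kA) = 0.0042/(56.2×20.5) = 3.646×10^-6 K/W
R_outer film = 1/(h_o·A) = 1/(6.9×20.5) = 0.00707 K/W
R_total = 0.09904 K/W;  Q = ΔT/R_total = 158/0.09904 = 1595 W
T_interface = T_inner − Q·ΣR(inner→interface) = 186 − 1600×0.09197

T ≈ 39.3 °C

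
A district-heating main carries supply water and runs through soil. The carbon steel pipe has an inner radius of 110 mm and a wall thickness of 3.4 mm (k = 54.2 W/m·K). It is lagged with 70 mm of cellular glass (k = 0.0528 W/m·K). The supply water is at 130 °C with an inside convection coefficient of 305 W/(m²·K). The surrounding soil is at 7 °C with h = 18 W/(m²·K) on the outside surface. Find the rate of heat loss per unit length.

Radial resistances (cylindrical: R_cond = ln(r_o/r_i)/(2πkL), R_conv = 1/(h·2πrL)):
R_inner film = 1/(h_i·2πr₁L) = 1/(305×2π×0.11×1) = 0.004744 K/W
R_carbon steel pipe wall = ln(113.4/110)/(2π×54.2×1) = 8.939×10^-5 K/W
R_cellular glass = ln(183.4/113.4)/(2π×0.0528×1) = 1.449 K/W
R_outer film = 1/(h_o·2πr_oL) = 1/(18×2π×0.1834×1) = 0.04821 K/W
R_total = 1.502 K/W
Q = ΔT/R_total = 123/1.502

q′ ≈ 81.9 W/m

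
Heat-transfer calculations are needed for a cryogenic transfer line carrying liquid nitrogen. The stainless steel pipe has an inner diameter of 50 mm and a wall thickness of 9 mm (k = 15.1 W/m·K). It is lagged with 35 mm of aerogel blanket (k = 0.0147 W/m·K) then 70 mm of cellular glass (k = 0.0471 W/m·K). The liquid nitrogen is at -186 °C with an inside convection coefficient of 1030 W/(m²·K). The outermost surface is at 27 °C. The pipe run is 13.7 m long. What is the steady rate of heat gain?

Treating each annulus and film as a series resistance:
R_inner film = 1/(h_i·2πr₁L) = 1/(1030×2π×0.025×13.7) = 4.512×10^-4 K/W
R_stainless steel pipe wall = ln(34/25)/(2π×15.1×13.7) = 2.366×10^-4 K/W
R_aerogel blanket = ln(69/34)/(2π×0.0147×13.7) = 0.5593 K/W
R_cellular glass = ln(139/69)/(2π×0.0471×13.7) = 0.1727 K/W
R_total = 0.7328 K/W
Q = ΔT/R_total = 213/0.7328

Q ≈ 291 W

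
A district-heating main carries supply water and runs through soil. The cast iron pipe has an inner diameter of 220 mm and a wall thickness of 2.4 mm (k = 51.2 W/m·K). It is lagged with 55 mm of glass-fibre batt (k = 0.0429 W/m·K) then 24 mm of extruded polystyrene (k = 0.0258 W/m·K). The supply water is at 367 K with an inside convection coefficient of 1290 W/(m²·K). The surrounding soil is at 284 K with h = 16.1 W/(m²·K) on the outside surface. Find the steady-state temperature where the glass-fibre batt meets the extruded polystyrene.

Radial resistances (cylindrical: R_cond = ln(r_o/r_i)/(2πkL), R_conv = 1/(h·2πrL)):
R_inner film = 1/(h_i·2πr₁L) = 1/(1290×2π×0.11×1) = 0.001122 K/W
R_cast iron pipe wall = ln(112.4/110)/(2π×51.2×1) = 6.709×10^-5 K/W
R_glass-fibre batt = ln(167.4/112.4)/(2π×0.0429×1) = 1.478 K/W
R_extruded polystyrene = ln(191.4/167.4)/(2π×0.0258×1) = 0.8265 K/W
R_outer film = 1/(h_o·2πr_oL) = 1/(16.1×2π×0.1914×1) = 0.05165 K/W
R_total = 2.357 K/W
Q = ΔT/R_total = 83/2.357
Q = 35.2 W/m
T_interface = T_inner − Q·ΣR(inner→interface) = 367 − 35.2×1.479

T ≈ 315 K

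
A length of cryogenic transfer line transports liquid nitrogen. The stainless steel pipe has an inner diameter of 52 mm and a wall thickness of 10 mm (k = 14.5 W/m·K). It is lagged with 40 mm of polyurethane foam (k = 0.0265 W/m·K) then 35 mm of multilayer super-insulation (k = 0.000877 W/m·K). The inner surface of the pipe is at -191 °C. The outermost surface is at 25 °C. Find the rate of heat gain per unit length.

q′ ≈ 2.95 W/m

Treating each annulus and film as a series resistance:
R_stainless steel pipe wall = ln(36/26)/(2π×14.5×1) = 0.003572 K/W
R_polyurethane foam = ln(76/36)/(2π×0.0265×1) = 4.488 K/W
R_multilayer super-insulation = ln(111/76)/(2π×0.000877×1) = 68.74 K/W
R_total = 73.23 K/W
Q = ΔT/R_total = 216/73.23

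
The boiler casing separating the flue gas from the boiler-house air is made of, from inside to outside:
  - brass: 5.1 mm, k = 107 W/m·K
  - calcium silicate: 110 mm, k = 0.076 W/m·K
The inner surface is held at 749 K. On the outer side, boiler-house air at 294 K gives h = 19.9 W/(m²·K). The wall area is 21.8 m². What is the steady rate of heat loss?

Treating each layer as a thermal resistance in series:
R_brass = L/(kA) = 0.0051/(107×21.8) = 2.186×10^-6 K/W
R_calcium silicate = L/(kA) = 0.11/(0.076×21.8) = 0.06639 K/W
R_outer film = 1/(h_o·A) = 1/(19.9×21.8) = 0.002305 K/W
R_total = 0.0687 K/W
Q = ΔT / R_total = 455 / 0.0687

Q ≈ 6620 W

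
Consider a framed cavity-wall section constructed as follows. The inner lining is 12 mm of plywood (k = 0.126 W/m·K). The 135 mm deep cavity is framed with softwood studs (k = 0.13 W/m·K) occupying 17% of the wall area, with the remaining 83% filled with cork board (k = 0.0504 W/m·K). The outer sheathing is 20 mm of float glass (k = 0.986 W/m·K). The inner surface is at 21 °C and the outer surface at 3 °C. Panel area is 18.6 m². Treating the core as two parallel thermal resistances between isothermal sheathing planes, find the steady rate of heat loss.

Sheathing layers in series; stud and cavity paths in parallel between them.
R_inner = 0.012/(0.126×18.6) = 0.00512 K/W
R_stud  = 0.135/(0.13×0.17×18.6) = 0.3284 K/W
R_cav   = 0.135/(0.0504×0.83×18.6) = 0.1735 K/W
1/R_core = 1/R_stud + 1/R_cav → R_core = 0.1135 K/W
R_outer = 0.02/(0.986×18.6) = 0.001091 K/W
R_total = 0.1197 K/W
Q = ΔT/R_total = 18/0.1197

Q ≈ 150 W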